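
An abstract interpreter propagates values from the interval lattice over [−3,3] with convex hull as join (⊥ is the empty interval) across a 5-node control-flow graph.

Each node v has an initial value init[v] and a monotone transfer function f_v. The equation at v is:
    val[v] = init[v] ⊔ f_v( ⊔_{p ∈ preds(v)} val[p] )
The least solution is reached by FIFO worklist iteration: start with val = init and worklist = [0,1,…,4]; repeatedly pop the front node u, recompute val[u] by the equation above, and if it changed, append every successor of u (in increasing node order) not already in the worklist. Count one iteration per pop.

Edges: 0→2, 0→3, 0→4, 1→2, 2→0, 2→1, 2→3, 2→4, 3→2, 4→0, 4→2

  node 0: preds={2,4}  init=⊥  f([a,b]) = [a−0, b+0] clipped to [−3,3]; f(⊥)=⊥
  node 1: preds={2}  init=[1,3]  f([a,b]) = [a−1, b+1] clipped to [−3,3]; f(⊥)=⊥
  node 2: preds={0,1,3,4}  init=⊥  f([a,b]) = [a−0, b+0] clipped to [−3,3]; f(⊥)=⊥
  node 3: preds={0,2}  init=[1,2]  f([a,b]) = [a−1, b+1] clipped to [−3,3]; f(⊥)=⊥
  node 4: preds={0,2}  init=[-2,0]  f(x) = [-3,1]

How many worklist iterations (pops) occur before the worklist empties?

12

Trace (12 dequeues):
  [1] u=0 | in [-2,0] | out [-2,0] | prev ⊥ | push {}
  [2] u=1 | in ⊥ | out [1,3] | ==
  [3] u=2 | in [-2,3] | out [-2,3] | prev ⊥ | push {0,1}
  [4] u=3 | in [-2,3] | out [-3,3] | prev [1,2] | push {2}
  [5] u=4 | in [-2,3] | out [-3,1] | prev [-2,0] | push {}
  [6] u=0 | in [-3,3] | out [-3,3] | prev [-2,0] | push {3,4}
  [7] u=1 | in [-2,3] | out [-3,3] | prev [1,3] | push {}
  [8] u=2 | in [-3,3] | out [-3,3] | prev [-2,3] | push {0,1}
  [9] u=3 | in [-3,3] | out [-3,3] | ==
  [10] u=4 | in [-3,3] | out [-3,1] | ==
  [11] u=0 | in [-3,3] | out [-3,3] | ==
  [12] u=1 | in [-3,3] | out [-3,3] | ==

Converged values:
  [0] [-3,3]
  [1] [-3,3]
  [2] [-3,3]
  [3] [-3,3]
  [4] [-3,1]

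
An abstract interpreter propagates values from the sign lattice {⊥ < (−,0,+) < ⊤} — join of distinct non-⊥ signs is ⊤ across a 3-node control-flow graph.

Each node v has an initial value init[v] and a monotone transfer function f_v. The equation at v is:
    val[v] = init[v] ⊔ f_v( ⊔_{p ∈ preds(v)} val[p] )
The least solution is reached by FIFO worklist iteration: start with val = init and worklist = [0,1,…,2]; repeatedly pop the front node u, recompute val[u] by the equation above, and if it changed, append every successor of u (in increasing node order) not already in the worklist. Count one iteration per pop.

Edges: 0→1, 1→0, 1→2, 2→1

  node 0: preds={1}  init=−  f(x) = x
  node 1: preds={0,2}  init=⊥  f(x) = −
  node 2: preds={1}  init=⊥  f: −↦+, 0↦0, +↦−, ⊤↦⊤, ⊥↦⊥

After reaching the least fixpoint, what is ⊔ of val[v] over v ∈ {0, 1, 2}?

⊤

Trace (5 dequeues):
  [1] u=0 | in ⊥ | out − | ==
  [2] u=1 | in − | out − | prev ⊥ | push {0}
  [3] u=2 | in − | out + | prev ⊥ | push {1}
  [4] u=0 | in − | out − | ==
  [5] u=1 | in ⊤ | out − | ==

Converged values:
  [0] −
  [1] −
  [2] +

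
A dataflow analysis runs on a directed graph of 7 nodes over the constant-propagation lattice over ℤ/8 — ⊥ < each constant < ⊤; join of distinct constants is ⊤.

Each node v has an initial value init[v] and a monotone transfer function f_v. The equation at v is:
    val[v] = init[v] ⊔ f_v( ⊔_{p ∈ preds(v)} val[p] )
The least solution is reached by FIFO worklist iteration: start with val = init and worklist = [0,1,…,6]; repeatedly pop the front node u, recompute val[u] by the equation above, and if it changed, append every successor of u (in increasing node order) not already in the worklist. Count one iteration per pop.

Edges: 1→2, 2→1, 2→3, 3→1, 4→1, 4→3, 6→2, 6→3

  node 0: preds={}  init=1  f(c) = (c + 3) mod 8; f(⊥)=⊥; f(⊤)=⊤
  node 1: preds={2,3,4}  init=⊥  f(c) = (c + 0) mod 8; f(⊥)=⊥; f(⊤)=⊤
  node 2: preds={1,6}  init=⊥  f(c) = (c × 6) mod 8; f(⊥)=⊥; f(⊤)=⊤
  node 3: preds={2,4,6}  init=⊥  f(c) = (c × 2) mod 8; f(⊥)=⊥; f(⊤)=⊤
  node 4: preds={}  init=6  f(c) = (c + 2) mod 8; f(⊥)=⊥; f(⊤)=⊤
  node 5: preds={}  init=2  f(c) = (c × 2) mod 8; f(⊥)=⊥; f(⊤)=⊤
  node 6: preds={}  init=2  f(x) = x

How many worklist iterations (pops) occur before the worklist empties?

Trace (9 dequeues):
  [1] u=0 | in ⊥ | out 1 | ==
  [2] u=1 | in 6 | out 6 | prev ⊥ | push {}
  [3] u=2 | in ⊤ | out ⊤ | prev ⊥ | push {1}
  [4] u=3 | in ⊤ | out ⊤ | prev ⊥ | push {}
  [5] u=4 | in ⊥ | out 6 | ==
  [6] u=5 | in ⊥ | out 2 | ==
  [7] u=6 | in ⊥ | out 2 | ==
  [8] u=1 | in ⊤ | out ⊤ | prev 6 | push {2}
  [9] u=2 | in ⊤ | out ⊤ | ==

Converged values:
  [0] 1
  [1] ⊤
  [2] ⊤
  [3] ⊤
  [4] 6
  [5] 2
  [6] 2

9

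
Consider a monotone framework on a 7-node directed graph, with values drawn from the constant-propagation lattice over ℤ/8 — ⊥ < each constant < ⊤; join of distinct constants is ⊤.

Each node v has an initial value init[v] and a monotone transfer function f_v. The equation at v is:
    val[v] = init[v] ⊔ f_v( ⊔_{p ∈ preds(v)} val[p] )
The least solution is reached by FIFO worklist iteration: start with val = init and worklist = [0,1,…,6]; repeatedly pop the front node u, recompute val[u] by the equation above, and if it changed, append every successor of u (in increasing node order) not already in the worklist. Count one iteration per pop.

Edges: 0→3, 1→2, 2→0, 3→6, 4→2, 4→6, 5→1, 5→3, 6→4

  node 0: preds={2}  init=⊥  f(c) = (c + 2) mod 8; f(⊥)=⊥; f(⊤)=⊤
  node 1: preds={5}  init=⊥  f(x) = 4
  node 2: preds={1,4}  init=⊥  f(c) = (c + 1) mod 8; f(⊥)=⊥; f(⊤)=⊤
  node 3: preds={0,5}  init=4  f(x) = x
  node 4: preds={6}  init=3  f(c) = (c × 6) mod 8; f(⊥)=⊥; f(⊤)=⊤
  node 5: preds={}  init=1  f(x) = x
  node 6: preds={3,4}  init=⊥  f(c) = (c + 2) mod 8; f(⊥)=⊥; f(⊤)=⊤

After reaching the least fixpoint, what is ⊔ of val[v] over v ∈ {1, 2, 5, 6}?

Trace (12 dequeues):
  [1] u=0 | in ⊥ | out ⊥ | ==
  [2] u=1 | in 1 | out 4 | prev ⊥ | push {}
  [3] u=2 | in ⊤ | out ⊤ | prev ⊥ | push {0}
  [4] u=3 | in 1 | out ⊤ | prev 4 | push {}
  [5] u=4 | in ⊥ | out 3 | ==
  [6] u=5 | in ⊥ | out 1 | ==
  [7] u=6 | in ⊤ | out ⊤ | prev ⊥ | push {4}
  [8] u=0 | in ⊤ | out ⊤ | prev ⊥ | push {3}
  [9] u=4 | in ⊤ | out ⊤ | prev 3 | push {2,6}
  [10] u=3 | in ⊤ | out ⊤ | ==
  [11] u=2 | in ⊤ | out ⊤ | ==
  [12] u=6 | in ⊤ | out ⊤ | ==

Converged values:
  [0] ⊤
  [1] 4
  [2] ⊤
  [3] ⊤
  [4] ⊤
  [5] 1
  [6] ⊤

⊤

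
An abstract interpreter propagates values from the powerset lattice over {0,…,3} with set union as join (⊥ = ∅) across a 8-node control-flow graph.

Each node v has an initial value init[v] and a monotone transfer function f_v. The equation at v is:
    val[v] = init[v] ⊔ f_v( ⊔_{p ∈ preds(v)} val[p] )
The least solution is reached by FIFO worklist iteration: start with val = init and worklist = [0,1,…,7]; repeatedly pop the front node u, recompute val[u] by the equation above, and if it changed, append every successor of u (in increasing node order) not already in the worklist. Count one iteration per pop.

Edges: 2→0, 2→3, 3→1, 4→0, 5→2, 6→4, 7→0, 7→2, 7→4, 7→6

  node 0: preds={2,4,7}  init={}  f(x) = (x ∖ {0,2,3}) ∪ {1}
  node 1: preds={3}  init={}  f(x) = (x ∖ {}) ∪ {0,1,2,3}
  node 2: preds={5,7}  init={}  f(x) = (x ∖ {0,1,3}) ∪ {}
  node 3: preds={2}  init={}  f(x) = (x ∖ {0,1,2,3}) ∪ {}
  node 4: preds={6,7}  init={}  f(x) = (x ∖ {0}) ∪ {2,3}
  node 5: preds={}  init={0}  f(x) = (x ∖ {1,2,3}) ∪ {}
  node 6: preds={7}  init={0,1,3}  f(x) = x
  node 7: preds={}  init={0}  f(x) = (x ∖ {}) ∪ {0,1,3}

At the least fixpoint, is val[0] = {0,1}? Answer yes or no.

no

Worklist (12 pops):
  #1 pop 0: in={0} → {1} (was {}); enqueue []
  #2 pop 1: in={} → {0,1,2,3} (was {}); enqueue []
  #3 pop 2: in={0} → {} (no change)
  #4 pop 3: in={} → {} (no change)
  #5 pop 4: in={0,1,3} → {1,2,3} (was {}); enqueue [0]
  #6 pop 5: in={} → {0} (no change)
  #7 pop 6: in={0} → {0,1,3} (no change)
  #8 pop 7: in={} → {0,1,3} (was {0}); enqueue [2,4,6]
  #9 pop 0: in={0,1,2,3} → {1} (no change)
  #10 pop 2: in={0,1,3} → {} (no change)
  #11 pop 4: in={0,1,3} → {1,2,3} (no change)
  #12 pop 6: in={0,1,3} → {0,1,3} (no change)

Fixpoint:
  val[0] = {1}
  val[1] = {0,1,2,3}
  val[2] = {}
  val[3] = {}
  val[4] = {1,2,3}
  val[5] = {0}
  val[6] = {0,1,3}
  val[7] = {0,1,3}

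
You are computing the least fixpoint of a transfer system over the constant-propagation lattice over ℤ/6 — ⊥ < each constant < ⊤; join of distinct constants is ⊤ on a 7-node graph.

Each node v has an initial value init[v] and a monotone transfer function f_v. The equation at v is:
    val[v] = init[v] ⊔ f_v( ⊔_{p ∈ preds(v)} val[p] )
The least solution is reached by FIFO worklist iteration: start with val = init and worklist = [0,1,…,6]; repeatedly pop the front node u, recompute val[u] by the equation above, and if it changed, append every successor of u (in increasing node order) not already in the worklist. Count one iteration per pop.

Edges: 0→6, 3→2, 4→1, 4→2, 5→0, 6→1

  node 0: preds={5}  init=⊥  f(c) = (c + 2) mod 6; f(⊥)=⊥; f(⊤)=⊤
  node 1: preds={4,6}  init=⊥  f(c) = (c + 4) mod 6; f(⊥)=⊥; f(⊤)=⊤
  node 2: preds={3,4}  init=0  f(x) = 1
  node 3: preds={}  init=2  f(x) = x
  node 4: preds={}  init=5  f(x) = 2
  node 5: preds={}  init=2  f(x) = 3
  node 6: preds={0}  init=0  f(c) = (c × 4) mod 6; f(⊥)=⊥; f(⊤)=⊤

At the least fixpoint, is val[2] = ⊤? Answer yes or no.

yes

Iteration log — 11 steps:
  step 1. node 0  ⊔preds=2  new=4  old=⊥  +wl: 
  step 2. node 1  ⊔preds=⊤  new=⊤  old=⊥  +wl: 
  step 3. node 2  ⊔preds=⊤  new=⊤  old=0  +wl: 
  step 4. node 3  ⊔preds=⊥  new=2  stable
  step 5. node 4  ⊔preds=⊥  new=⊤  old=5  +wl: 1,2
  step 6. node 5  ⊔preds=⊥  new=⊤  old=2  +wl: 0
  step 7. node 6  ⊔preds=4  new=⊤  old=0  +wl: 
  step 8. node 1  ⊔preds=⊤  new=⊤  stable
  step 9. node 2  ⊔preds=⊤  new=⊤  stable
  step 10. node 0  ⊔preds=⊤  new=⊤  old=4  +wl: 6
  step 11. node 6  ⊔preds=⊤  new=⊤  stable

Least fixpoint reached:
  node 0: ⊤
  node 1: ⊤
  node 2: ⊤
  node 3: 2
  node 4: ⊤
  node 5: ⊤
  node 6: ⊤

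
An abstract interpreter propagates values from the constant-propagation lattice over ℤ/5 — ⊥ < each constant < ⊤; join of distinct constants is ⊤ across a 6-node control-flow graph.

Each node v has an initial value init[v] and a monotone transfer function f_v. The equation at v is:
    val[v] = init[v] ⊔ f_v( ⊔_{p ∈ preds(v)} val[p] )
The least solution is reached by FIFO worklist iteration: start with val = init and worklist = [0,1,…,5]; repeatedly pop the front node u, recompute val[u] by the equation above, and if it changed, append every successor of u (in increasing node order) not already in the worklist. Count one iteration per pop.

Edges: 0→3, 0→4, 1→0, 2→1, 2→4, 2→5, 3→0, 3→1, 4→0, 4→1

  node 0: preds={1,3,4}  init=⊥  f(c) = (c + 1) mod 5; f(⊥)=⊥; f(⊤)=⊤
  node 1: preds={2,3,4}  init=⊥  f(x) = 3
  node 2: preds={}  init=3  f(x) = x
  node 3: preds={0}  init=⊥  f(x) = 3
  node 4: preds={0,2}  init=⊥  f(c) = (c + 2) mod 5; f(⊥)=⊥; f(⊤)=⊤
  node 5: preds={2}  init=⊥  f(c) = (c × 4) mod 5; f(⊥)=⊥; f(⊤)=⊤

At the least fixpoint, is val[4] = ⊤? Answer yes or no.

Worklist (12 pops):
  #1 pop 0: in=⊥ → ⊥ (no change)
  #2 pop 1: in=3 → 3 (was ⊥); enqueue [0]
  #3 pop 2: in=⊥ → 3 (no change)
  #4 pop 3: in=⊥ → 3 (was ⊥); enqueue [1]
  #5 pop 4: in=3 → 0 (was ⊥); enqueue []
  #6 pop 5: in=3 → 2 (was ⊥); enqueue []
  #7 pop 0: in=⊤ → ⊤ (was ⊥); enqueue [3,4]
  #8 pop 1: in=⊤ → 3 (no change)
  #9 pop 3: in=⊤ → 3 (no change)
  #10 pop 4: in=⊤ → ⊤ (was 0); enqueue [0,1]
  #11 pop 0: in=⊤ → ⊤ (no change)
  #12 pop 1: in=⊤ → 3 (no change)

Fixpoint:
  val[0] = ⊤
  val[1] = 3
  val[2] = 3
  val[3] = 3
  val[4] = ⊤
  val[5] = 2

yes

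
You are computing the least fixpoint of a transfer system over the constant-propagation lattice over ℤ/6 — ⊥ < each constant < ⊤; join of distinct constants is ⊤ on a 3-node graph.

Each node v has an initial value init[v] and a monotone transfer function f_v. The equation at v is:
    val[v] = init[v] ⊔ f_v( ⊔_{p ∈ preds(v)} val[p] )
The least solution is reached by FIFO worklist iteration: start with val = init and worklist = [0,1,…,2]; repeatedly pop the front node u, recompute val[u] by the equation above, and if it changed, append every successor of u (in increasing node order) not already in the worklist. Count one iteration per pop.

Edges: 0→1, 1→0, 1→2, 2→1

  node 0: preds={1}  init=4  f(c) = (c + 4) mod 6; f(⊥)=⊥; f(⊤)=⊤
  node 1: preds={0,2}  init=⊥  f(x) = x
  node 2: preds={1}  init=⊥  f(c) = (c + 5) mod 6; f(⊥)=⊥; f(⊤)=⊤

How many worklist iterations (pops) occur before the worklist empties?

Iteration log — 8 steps:
  step 1. node 0  ⊔preds=⊥  new=4  stable
  step 2. node 1  ⊔preds=4  new=4  old=⊥  +wl: 0
  step 3. node 2  ⊔preds=4  new=3  old=⊥  +wl: 1
  step 4. node 0  ⊔preds=4  new=⊤  old=4  +wl: 
  step 5. node 1  ⊔preds=⊤  new=⊤  old=4  +wl: 0,2
  step 6. node 0  ⊔preds=⊤  new=⊤  stable
  step 7. node 2  ⊔preds=⊤  new=⊤  old=3  +wl: 1
  step 8. node 1  ⊔preds=⊤  new=⊤  stable

Least fixpoint reached:
  node 0: ⊤
  node 1: ⊤
  node 2: ⊤

8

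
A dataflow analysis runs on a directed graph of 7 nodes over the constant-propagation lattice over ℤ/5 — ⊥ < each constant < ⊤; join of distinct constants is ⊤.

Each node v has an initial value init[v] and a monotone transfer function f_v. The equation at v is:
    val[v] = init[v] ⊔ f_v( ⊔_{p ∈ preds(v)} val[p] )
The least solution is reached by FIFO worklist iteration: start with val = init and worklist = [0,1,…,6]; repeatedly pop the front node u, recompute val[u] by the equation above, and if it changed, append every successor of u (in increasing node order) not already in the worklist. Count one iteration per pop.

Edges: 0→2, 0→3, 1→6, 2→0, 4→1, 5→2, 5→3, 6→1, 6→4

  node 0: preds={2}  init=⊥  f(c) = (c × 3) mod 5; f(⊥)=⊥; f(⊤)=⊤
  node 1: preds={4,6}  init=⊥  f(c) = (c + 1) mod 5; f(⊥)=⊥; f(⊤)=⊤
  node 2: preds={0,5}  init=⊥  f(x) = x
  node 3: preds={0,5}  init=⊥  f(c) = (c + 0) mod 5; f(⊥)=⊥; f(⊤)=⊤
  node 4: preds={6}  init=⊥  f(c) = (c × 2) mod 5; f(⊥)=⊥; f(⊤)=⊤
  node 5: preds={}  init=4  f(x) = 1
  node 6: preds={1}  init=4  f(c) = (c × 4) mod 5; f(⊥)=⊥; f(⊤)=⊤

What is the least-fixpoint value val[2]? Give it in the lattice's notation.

⊤

Worklist (17 pops):
  #1 pop 0: in=⊥ → ⊥ (no change)
  #2 pop 1: in=4 → 0 (was ⊥); enqueue []
  #3 pop 2: in=4 → 4 (was ⊥); enqueue [0]
  #4 pop 3: in=4 → 4 (was ⊥); enqueue []
  #5 pop 4: in=4 → 3 (was ⊥); enqueue [1]
  #6 pop 5: in=⊥ → ⊤ (was 4); enqueue [2,3]
  #7 pop 6: in=0 → ⊤ (was 4); enqueue [4]
  #8 pop 0: in=4 → 2 (was ⊥); enqueue []
  #9 pop 1: in=⊤ → ⊤ (was 0); enqueue [6]
  #10 pop 2: in=⊤ → ⊤ (was 4); enqueue [0]
  #11 pop 3: in=⊤ → ⊤ (was 4); enqueue []
  #12 pop 4: in=⊤ → ⊤ (was 3); enqueue [1]
  #13 pop 6: in=⊤ → ⊤ (no change)
  #14 pop 0: in=⊤ → ⊤ (was 2); enqueue [2,3]
  #15 pop 1: in=⊤ → ⊤ (no change)
  #16 pop 2: in=⊤ → ⊤ (no change)
  #17 pop 3: in=⊤ → ⊤ (no change)

Fixpoint:
  val[0] = ⊤
  val[1] = ⊤
  val[2] = ⊤
  val[3] = ⊤
  val[4] = ⊤
  val[5] = ⊤
  val[6] = ⊤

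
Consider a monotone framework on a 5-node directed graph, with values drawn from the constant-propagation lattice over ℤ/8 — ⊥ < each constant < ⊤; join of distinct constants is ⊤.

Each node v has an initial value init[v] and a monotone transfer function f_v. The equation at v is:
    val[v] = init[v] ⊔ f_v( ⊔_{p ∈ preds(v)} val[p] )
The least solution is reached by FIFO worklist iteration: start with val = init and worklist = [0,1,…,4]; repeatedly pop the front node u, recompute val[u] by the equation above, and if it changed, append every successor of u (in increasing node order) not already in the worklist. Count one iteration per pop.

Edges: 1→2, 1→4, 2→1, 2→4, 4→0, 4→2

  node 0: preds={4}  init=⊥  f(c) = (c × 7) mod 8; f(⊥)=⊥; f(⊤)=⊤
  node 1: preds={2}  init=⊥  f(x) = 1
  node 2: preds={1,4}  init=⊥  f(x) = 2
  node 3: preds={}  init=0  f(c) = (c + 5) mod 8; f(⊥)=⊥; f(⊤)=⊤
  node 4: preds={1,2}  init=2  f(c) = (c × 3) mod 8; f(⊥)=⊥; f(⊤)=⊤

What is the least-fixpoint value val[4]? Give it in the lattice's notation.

Iteration log — 8 steps:
  step 1. node 0  ⊔preds=2  new=6  old=⊥  +wl: 
  step 2. node 1  ⊔preds=⊥  new=1  old=⊥  +wl: 
  step 3. node 2  ⊔preds=⊤  new=2  old=⊥  +wl: 1
  step 4. node 3  ⊔preds=⊥  new=0  stable
  step 5. node 4  ⊔preds=⊤  new=⊤  old=2  +wl: 0,2
  step 6. node 1  ⊔preds=2  new=1  stable
  step 7. node 0  ⊔preds=⊤  new=⊤  old=6  +wl: 
  step 8. node 2  ⊔preds=⊤  new=2  stable

Least fixpoint reached:
  node 0: ⊤
  node 1: 1
  node 2: 2
  node 3: 0
  node 4: ⊤

⊤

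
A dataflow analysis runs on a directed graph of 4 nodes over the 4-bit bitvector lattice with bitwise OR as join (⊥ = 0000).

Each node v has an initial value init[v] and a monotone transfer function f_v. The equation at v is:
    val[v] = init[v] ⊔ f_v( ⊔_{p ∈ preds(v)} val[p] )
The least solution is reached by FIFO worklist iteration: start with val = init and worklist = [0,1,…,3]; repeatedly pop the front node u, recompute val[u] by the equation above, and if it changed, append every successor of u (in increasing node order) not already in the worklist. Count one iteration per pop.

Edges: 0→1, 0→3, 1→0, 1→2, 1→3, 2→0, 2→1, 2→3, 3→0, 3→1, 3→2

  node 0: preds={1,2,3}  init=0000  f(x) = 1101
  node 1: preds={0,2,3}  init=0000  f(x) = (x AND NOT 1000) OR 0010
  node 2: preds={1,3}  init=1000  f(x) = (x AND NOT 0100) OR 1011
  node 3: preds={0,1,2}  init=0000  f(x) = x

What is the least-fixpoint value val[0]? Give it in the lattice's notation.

1101

Trace (7 dequeues):
  [1] u=0 | in 1000 | out 1101 | prev 0000 | push {}
  [2] u=1 | in 1101 | out 0111 | prev 0000 | push {0}
  [3] u=2 | in 0111 | out 1011 | prev 1000 | push {1}
  [4] u=3 | in 1111 | out 1111 | prev 0000 | push {2}
  [5] u=0 | in 1111 | out 1101 | ==
  [6] u=1 | in 1111 | out 0111 | ==
  [7] u=2 | in 1111 | out 1011 | ==

Converged values:
  [0] 1101
  [1] 0111
  [2] 1011
  [3] 1111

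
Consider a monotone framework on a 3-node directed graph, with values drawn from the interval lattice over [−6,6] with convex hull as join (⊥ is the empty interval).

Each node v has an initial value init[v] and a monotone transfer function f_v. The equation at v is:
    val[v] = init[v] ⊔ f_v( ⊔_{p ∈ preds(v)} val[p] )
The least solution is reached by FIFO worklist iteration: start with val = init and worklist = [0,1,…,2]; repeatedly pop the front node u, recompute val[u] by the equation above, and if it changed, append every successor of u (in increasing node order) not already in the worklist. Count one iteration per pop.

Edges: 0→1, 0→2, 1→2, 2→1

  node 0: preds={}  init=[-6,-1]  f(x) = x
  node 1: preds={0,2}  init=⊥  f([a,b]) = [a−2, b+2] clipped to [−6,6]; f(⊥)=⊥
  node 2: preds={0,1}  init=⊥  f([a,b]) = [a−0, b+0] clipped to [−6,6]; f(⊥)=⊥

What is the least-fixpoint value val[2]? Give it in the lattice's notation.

Iteration log — 10 steps:
  step 1. node 0  ⊔preds=⊥  new=[-6,-1]  stable
  step 2. node 1  ⊔preds=[-6,-1]  new=[-6,1]  old=⊥  +wl: 
  step 3. node 2  ⊔preds=[-6,1]  new=[-6,1]  old=⊥  +wl: 1
  step 4. node 1  ⊔preds=[-6,1]  new=[-6,3]  old=[-6,1]  +wl: 2
  step 5. node 2  ⊔preds=[-6,3]  new=[-6,3]  old=[-6,1]  +wl: 1
  step 6. node 1  ⊔preds=[-6,3]  new=[-6,5]  old=[-6,3]  +wl: 2
  step 7. node 2  ⊔preds=[-6,5]  new=[-6,5]  old=[-6,3]  +wl: 1
  step 8. node 1  ⊔preds=[-6,5]  new=[-6,6]  old=[-6,5]  +wl: 2
  step 9. node 2  ⊔preds=[-6,6]  new=[-6,6]  old=[-6,5]  +wl: 1
  step 10. node 1  ⊔preds=[-6,6]  new=[-6,6]  stable

Least fixpoint reached:
  node 0: [-6,-1]
  node 1: [-6,6]
  node 2: [-6,6]

[-6,6]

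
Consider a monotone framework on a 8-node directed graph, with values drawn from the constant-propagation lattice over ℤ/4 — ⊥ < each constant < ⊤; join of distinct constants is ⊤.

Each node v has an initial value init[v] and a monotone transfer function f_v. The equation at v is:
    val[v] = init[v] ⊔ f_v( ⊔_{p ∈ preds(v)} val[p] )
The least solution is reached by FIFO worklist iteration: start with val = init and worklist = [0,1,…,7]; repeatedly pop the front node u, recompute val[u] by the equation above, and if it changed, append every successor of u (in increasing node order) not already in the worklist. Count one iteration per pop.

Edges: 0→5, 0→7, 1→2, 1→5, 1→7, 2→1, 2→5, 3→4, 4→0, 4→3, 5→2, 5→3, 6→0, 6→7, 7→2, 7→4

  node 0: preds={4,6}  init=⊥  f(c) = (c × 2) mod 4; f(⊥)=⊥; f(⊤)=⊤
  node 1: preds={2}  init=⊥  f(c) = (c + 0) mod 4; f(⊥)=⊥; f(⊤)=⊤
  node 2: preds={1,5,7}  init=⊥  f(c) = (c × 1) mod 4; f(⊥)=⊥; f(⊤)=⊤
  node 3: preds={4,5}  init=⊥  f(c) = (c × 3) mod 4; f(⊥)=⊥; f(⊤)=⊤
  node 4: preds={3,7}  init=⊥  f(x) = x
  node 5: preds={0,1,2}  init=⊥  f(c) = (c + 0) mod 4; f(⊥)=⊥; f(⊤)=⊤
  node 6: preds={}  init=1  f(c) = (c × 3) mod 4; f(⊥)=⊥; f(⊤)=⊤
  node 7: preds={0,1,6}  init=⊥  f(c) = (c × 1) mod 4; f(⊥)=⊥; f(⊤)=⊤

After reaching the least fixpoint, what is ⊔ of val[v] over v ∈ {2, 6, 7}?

Iteration log — 19 steps:
  step 1. node 0  ⊔preds=1  new=2  old=⊥  +wl: 
  step 2. node 1  ⊔preds=⊥  new=⊥  stable
  step 3. node 2  ⊔preds=⊥  new=⊥  stable
  step 4. node 3  ⊔preds=⊥  new=⊥  stable
  step 5. node 4  ⊔preds=⊥  new=⊥  stable
  step 6. node 5  ⊔preds=2  new=2  old=⊥  +wl: 2,3
  step 7. node 6  ⊔preds=⊥  new=1  stable
  step 8. node 7  ⊔preds=⊤  new=⊤  old=⊥  +wl: 4
  step 9. node 2  ⊔preds=⊤  new=⊤  old=⊥  +wl: 1,5
  step 10. node 3  ⊔preds=2  new=2  old=⊥  +wl: 
  step 11. node 4  ⊔preds=⊤  new=⊤  old=⊥  +wl: 0,3
  step 12. node 1  ⊔preds=⊤  new=⊤  old=⊥  +wl: 2,7
  step 13. node 5  ⊔preds=⊤  new=⊤  old=2  +wl: 
  step 14. node 0  ⊔preds=⊤  new=⊤  old=2  +wl: 5
  step 15. node 3  ⊔preds=⊤  new=⊤  old=2  +wl: 4
  step 16. node 2  ⊔preds=⊤  new=⊤  stable
  step 17. node 7  ⊔preds=⊤  new=⊤  stable
  step 18. node 5  ⊔preds=⊤  new=⊤  stable
  step 19. node 4  ⊔preds=⊤  new=⊤  stable

Least fixpoint reached:
  node 0: ⊤
  node 1: ⊤
  node 2: ⊤
  node 3: ⊤
  node 4: ⊤
  node 5: ⊤
  node 6: 1
  node 7: ⊤

⊤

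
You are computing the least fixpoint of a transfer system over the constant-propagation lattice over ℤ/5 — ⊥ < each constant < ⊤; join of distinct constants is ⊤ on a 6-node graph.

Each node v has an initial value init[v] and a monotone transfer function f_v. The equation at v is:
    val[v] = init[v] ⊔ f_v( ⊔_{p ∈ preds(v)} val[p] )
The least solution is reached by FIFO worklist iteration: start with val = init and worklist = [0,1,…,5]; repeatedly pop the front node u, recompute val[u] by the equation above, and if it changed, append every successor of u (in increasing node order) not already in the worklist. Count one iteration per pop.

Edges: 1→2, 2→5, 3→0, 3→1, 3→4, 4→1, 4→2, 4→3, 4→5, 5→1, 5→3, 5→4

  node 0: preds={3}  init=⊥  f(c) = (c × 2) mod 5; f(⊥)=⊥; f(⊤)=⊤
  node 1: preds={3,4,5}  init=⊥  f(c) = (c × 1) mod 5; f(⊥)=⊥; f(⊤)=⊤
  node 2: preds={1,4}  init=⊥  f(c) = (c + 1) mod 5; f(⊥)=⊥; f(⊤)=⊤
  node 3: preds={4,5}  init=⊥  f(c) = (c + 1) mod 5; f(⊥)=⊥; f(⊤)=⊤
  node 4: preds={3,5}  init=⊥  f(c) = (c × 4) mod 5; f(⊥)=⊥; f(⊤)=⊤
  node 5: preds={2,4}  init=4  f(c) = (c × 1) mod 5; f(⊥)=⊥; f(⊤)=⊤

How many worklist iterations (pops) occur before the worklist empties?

14

Worklist (14 pops):
  #1 pop 0: in=⊥ → ⊥ (no change)
  #2 pop 1: in=4 → 4 (was ⊥); enqueue []
  #3 pop 2: in=4 → 0 (was ⊥); enqueue []
  #4 pop 3: in=4 → 0 (was ⊥); enqueue [0,1]
  #5 pop 4: in=⊤ → ⊤ (was ⊥); enqueue [2,3]
  #6 pop 5: in=⊤ → ⊤ (was 4); enqueue [4]
  #7 pop 0: in=0 → 0 (was ⊥); enqueue []
  #8 pop 1: in=⊤ → ⊤ (was 4); enqueue []
  #9 pop 2: in=⊤ → ⊤ (was 0); enqueue [5]
  #10 pop 3: in=⊤ → ⊤ (was 0); enqueue [0,1]
  #11 pop 4: in=⊤ → ⊤ (no change)
  #12 pop 5: in=⊤ → ⊤ (no change)
  #13 pop 0: in=⊤ → ⊤ (was 0); enqueue []
  #14 pop 1: in=⊤ → ⊤ (no change)

Fixpoint:
  val[0] = ⊤
  val[1] = ⊤
  val[2] = ⊤
  val[3] = ⊤
  val[4] = ⊤
  val[5] = ⊤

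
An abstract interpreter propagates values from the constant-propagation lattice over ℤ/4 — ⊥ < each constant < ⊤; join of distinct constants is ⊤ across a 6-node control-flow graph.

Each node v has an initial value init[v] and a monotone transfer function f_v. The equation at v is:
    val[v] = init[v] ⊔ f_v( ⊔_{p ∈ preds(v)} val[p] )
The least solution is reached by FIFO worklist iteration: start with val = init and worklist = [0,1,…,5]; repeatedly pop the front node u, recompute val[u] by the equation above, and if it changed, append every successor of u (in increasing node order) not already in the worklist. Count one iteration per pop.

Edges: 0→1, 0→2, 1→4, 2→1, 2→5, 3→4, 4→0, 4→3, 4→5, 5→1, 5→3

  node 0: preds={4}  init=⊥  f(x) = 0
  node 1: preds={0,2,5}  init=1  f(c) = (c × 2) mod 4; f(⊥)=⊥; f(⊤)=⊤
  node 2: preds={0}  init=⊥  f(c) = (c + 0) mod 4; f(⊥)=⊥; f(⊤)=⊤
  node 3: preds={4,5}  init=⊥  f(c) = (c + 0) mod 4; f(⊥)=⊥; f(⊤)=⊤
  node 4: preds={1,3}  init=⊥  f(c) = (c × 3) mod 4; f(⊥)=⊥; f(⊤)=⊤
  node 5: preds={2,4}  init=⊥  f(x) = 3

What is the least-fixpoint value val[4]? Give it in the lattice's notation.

Trace (10 dequeues):
  [1] u=0 | in ⊥ | out 0 | prev ⊥ | push {}
  [2] u=1 | in 0 | out ⊤ | prev 1 | push {}
  [3] u=2 | in 0 | out 0 | prev ⊥ | push {1}
  [4] u=3 | in ⊥ | out ⊥ | ==
  [5] u=4 | in ⊤ | out ⊤ | prev ⊥ | push {0,3}
  [6] u=5 | in ⊤ | out 3 | prev ⊥ | push {}
  [7] u=1 | in ⊤ | out ⊤ | ==
  [8] u=0 | in ⊤ | out 0 | ==
  [9] u=3 | in ⊤ | out ⊤ | prev ⊥ | push {4}
  [10] u=4 | in ⊤ | out ⊤ | ==

Converged values:
  [0] 0
  [1] ⊤
  [2] 0
  [3] ⊤
  [4] ⊤
  [5] 3

⊤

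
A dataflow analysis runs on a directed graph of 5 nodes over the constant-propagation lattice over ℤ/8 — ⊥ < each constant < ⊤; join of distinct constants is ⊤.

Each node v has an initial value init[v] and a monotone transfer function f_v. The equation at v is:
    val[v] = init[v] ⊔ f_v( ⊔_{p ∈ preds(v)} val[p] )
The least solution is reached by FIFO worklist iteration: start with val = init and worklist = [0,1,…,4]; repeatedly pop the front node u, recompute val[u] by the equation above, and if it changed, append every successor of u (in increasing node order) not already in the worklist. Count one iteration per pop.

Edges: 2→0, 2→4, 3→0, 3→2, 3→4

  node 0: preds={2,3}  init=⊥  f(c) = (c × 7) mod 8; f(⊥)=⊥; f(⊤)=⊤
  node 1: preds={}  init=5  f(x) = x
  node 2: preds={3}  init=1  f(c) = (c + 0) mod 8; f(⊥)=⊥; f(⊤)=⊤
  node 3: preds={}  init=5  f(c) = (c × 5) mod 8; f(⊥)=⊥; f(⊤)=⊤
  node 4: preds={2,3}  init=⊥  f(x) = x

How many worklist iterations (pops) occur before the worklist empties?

Iteration log — 6 steps:
  step 1. node 0  ⊔preds=⊤  new=⊤  old=⊥  +wl: 
  step 2. node 1  ⊔preds=⊥  new=5  stable
  step 3. node 2  ⊔preds=5  new=⊤  old=1  +wl: 0
  step 4. node 3  ⊔preds=⊥  new=5  stable
  step 5. node 4  ⊔preds=⊤  new=⊤  old=⊥  +wl: 
  step 6. node 0  ⊔preds=⊤  new=⊤  stable

Least fixpoint reached:
  node 0: ⊤
  node 1: 5
  node 2: ⊤
  node 3: 5
  node 4: ⊤

6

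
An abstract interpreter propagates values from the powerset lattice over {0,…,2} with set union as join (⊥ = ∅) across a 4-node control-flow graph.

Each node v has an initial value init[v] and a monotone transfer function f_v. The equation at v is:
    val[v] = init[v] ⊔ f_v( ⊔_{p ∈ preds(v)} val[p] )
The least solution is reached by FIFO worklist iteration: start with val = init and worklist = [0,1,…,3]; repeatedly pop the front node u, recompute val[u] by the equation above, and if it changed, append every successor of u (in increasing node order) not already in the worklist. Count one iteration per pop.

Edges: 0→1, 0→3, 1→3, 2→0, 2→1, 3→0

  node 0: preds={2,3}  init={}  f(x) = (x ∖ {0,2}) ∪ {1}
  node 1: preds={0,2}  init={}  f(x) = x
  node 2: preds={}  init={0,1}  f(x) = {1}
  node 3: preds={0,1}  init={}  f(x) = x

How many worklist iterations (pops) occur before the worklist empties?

5

Iteration log — 5 steps:
  step 1. node 0  ⊔preds={0,1}  new={1}  old={}  +wl: 
  step 2. node 1  ⊔preds={0,1}  new={0,1}  old={}  +wl: 
  step 3. node 2  ⊔preds={}  new={0,1}  stable
  step 4. node 3  ⊔preds={0,1}  new={0,1}  old={}  +wl: 0
  step 5. node 0  ⊔preds={0,1}  new={1}  stable

Least fixpoint reached:
  node 0: {1}
  node 1: {0,1}
  node 2: {0,1}
  node 3: {0,1}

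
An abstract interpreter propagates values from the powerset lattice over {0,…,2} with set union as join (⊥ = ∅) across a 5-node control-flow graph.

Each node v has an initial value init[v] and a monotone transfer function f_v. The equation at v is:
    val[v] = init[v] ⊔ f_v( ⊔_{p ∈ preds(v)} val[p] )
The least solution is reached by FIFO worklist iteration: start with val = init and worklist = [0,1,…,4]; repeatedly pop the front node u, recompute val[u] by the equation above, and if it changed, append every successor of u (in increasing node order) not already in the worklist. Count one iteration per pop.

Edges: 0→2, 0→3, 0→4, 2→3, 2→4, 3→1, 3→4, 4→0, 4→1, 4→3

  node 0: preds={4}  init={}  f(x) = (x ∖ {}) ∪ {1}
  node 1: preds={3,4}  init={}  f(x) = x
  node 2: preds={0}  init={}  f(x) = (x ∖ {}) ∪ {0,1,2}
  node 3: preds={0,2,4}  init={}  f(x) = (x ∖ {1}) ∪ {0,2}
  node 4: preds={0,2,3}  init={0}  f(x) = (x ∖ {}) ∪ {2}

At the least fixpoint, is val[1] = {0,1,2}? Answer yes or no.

yes

Trace (10 dequeues):
  [1] u=0 | in {0} | out {0,1} | prev {} | push {}
  [2] u=1 | in {0} | out {0} | prev {} | push {}
  [3] u=2 | in {0,1} | out {0,1,2} | prev {} | push {}
  [4] u=3 | in {0,1,2} | out {0,2} | prev {} | push {1}
  [5] u=4 | in {0,1,2} | out {0,1,2} | prev {0} | push {0,3}
  [6] u=1 | in {0,1,2} | out {0,1,2} | prev {0} | push {}
  [7] u=0 | in {0,1,2} | out {0,1,2} | prev {0,1} | push {2,4}
  [8] u=3 | in {0,1,2} | out {0,2} | ==
  [9] u=2 | in {0,1,2} | out {0,1,2} | ==
  [10] u=4 | in {0,1,2} | out {0,1,2} | ==

Converged values:
  [0] {0,1,2}
  [1] {0,1,2}
  [2] {0,1,2}
  [3] {0,2}
  [4] {0,1,2}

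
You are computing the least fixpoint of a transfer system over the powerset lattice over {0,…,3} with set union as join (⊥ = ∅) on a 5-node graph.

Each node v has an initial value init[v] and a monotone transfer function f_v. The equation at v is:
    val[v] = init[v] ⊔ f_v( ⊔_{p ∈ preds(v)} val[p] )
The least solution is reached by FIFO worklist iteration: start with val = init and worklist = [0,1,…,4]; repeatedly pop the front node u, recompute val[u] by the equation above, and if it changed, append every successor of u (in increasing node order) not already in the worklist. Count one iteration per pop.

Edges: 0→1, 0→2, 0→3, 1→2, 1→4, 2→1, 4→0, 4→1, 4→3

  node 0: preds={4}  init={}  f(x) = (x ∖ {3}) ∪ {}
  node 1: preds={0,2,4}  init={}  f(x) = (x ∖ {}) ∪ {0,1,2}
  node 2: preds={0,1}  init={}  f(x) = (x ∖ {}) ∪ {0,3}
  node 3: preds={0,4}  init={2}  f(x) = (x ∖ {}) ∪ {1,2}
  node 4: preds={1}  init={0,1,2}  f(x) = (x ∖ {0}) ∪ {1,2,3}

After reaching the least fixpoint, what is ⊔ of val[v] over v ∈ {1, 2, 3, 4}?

{0,1,2,3}

Iteration log — 10 steps:
  step 1. node 0  ⊔preds={0,1,2}  new={0,1,2}  old={}  +wl: 
  step 2. node 1  ⊔preds={0,1,2}  new={0,1,2}  old={}  +wl: 
  step 3. node 2  ⊔preds={0,1,2}  new={0,1,2,3}  old={}  +wl: 1
  step 4. node 3  ⊔preds={0,1,2}  new={0,1,2}  old={2}  +wl: 
  step 5. node 4  ⊔preds={0,1,2}  new={0,1,2,3}  old={0,1,2}  +wl: 0,3
  step 6. node 1  ⊔preds={0,1,2,3}  new={0,1,2,3}  old={0,1,2}  +wl: 2,4
  step 7. node 0  ⊔preds={0,1,2,3}  new={0,1,2}  stable
  step 8. node 3  ⊔preds={0,1,2,3}  new={0,1,2,3}  old={0,1,2}  +wl: 
  step 9. node 2  ⊔preds={0,1,2,3}  new={0,1,2,3}  stable
  step 10. node 4  ⊔preds={0,1,2,3}  new={0,1,2,3}  stable

Least fixpoint reached:
  node 0: {0,1,2}
  node 1: {0,1,2,3}
  node 2: {0,1,2,3}
  node 3: {0,1,2,3}
  node 4: {0,1,2,3}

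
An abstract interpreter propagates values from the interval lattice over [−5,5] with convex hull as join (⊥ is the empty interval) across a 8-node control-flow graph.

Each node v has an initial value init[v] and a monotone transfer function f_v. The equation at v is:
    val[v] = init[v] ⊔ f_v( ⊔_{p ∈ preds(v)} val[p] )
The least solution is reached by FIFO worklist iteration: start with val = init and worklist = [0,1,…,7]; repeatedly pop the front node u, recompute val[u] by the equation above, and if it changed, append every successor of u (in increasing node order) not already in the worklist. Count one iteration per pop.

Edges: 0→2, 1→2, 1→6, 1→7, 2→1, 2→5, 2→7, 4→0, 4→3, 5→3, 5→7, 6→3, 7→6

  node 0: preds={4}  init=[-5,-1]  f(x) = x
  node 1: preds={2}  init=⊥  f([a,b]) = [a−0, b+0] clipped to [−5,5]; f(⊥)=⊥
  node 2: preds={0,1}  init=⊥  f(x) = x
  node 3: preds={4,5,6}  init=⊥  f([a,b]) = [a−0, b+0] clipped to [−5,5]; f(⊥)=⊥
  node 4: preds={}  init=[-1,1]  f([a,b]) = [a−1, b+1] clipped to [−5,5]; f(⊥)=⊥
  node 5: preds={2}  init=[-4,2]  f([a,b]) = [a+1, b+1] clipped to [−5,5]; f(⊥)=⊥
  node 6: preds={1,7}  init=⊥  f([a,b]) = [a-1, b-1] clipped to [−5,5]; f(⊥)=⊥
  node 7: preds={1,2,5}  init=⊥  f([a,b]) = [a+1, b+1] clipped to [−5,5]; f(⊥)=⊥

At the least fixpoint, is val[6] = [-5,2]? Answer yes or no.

Worklist (13 pops):
  #1 pop 0: in=[-1,1] → [-5,1] (was [-5,-1]); enqueue []
  #2 pop 1: in=⊥ → ⊥ (no change)
  #3 pop 2: in=[-5,1] → [-5,1] (was ⊥); enqueue [1]
  #4 pop 3: in=[-4,2] → [-4,2] (was ⊥); enqueue []
  #5 pop 4: in=⊥ → [-1,1] (no change)
  #6 pop 5: in=[-5,1] → [-4,2] (no change)
  #7 pop 6: in=⊥ → ⊥ (no change)
  #8 pop 7: in=[-5,2] → [-4,3] (was ⊥); enqueue [6]
  #9 pop 1: in=[-5,1] → [-5,1] (was ⊥); enqueue [2,7]
  #10 pop 6: in=[-5,3] → [-5,2] (was ⊥); enqueue [3]
  #11 pop 2: in=[-5,1] → [-5,1] (no change)
  #12 pop 7: in=[-5,2] → [-4,3] (no change)
  #13 pop 3: in=[-5,2] → [-5,2] (was [-4,2]); enqueue []

Fixpoint:
  val[0] = [-5,1]
  val[1] = [-5,1]
  val[2] = [-5,1]
  val[3] = [-5,2]
  val[4] = [-1,1]
  val[5] = [-4,2]
  val[6] = [-5,2]
  val[7] = [-4,3]

yes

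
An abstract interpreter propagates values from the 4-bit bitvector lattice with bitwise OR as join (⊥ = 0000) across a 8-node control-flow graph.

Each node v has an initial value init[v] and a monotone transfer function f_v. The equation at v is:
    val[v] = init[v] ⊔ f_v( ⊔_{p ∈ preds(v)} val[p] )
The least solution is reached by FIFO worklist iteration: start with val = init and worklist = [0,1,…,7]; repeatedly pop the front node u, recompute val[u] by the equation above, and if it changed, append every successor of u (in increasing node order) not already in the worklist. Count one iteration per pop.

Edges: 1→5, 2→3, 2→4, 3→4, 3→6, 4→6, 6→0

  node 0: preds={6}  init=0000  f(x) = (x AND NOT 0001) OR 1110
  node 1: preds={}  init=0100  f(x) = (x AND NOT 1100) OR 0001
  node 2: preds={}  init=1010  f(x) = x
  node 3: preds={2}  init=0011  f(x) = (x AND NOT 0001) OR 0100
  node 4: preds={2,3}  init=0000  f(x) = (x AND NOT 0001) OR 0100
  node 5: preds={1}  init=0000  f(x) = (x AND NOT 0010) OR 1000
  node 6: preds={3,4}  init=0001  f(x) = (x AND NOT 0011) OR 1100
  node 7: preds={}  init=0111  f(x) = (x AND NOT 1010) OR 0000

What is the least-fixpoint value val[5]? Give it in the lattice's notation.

1101

Worklist (9 pops):
  #1 pop 0: in=0001 → 1110 (was 0000); enqueue []
  #2 pop 1: in=0000 → 0101 (was 0100); enqueue []
  #3 pop 2: in=0000 → 1010 (no change)
  #4 pop 3: in=1010 → 1111 (was 0011); enqueue []
  #5 pop 4: in=1111 → 1110 (was 0000); enqueue []
  #6 pop 5: in=0101 → 1101 (was 0000); enqueue []
  #7 pop 6: in=1111 → 1101 (was 0001); enqueue [0]
  #8 pop 7: in=0000 → 0111 (no change)
  #9 pop 0: in=1101 → 1110 (no change)

Fixpoint:
  val[0] = 1110
  val[1] = 0101
  val[2] = 1010
  val[3] = 1111
  val[4] = 1110
  val[5] = 1101
  val[6] = 1101
  val[7] = 0111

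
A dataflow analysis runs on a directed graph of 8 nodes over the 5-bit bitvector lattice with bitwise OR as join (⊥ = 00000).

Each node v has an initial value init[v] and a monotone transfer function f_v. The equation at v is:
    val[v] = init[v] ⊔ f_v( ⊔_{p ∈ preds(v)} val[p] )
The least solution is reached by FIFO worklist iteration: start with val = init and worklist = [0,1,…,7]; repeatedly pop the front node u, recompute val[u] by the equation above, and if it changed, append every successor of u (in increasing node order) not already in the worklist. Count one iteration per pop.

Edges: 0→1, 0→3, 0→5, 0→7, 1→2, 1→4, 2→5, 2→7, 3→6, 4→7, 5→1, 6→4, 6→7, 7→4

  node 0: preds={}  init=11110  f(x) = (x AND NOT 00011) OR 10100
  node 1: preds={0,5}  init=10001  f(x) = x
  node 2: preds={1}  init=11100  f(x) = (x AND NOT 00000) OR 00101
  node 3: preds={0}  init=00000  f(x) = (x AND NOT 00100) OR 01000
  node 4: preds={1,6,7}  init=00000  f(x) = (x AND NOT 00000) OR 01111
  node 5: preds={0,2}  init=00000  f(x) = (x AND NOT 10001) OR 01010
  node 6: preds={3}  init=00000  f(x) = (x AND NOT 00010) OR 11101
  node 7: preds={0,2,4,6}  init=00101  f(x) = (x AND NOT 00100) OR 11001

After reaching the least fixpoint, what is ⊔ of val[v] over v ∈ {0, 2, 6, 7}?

11111

Worklist (10 pops):
  #1 pop 0: in=00000 → 11110 (no change)
  #2 pop 1: in=11110 → 11111 (was 10001); enqueue []
  #3 pop 2: in=11111 → 11111 (was 11100); enqueue []
  #4 pop 3: in=11110 → 11010 (was 00000); enqueue []
  #5 pop 4: in=11111 → 11111 (was 00000); enqueue []
  #6 pop 5: in=11111 → 01110 (was 00000); enqueue [1]
  #7 pop 6: in=11010 → 11101 (was 00000); enqueue [4]
  #8 pop 7: in=11111 → 11111 (was 00101); enqueue []
  #9 pop 1: in=11110 → 11111 (no change)
  #10 pop 4: in=11111 → 11111 (no change)

Fixpoint:
  val[0] = 11110
  val[1] = 11111
  val[2] = 11111
  val[3] = 11010
  val[4] = 11111
  val[5] = 01110
  val[6] = 11101
  val[7] = 11111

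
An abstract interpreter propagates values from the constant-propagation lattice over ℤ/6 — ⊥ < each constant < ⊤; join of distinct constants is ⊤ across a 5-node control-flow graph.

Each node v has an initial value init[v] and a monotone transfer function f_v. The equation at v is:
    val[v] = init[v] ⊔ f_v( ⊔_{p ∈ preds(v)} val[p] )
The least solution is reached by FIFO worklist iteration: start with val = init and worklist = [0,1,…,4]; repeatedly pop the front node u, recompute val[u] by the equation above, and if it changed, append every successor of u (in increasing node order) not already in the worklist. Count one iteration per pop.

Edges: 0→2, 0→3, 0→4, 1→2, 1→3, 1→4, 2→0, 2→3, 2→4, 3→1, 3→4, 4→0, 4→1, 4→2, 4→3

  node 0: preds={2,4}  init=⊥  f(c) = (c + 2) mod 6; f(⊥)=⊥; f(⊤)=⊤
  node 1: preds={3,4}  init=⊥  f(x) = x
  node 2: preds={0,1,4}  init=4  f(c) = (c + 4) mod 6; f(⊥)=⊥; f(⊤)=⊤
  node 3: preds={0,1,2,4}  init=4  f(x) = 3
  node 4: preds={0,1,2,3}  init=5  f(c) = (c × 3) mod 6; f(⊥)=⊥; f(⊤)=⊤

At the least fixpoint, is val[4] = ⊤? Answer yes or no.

yes

Iteration log — 9 steps:
  step 1. node 0  ⊔preds=⊤  new=⊤  old=⊥  +wl: 
  step 2. node 1  ⊔preds=⊤  new=⊤  old=⊥  +wl: 
  step 3. node 2  ⊔preds=⊤  new=⊤  old=4  +wl: 0
  step 4. node 3  ⊔preds=⊤  new=⊤  old=4  +wl: 1
  step 5. node 4  ⊔preds=⊤  new=⊤  old=5  +wl: 2,3
  step 6. node 0  ⊔preds=⊤  new=⊤  stable
  step 7. node 1  ⊔preds=⊤  new=⊤  stable
  step 8. node 2  ⊔preds=⊤  new=⊤  stable
  step 9. node 3  ⊔preds=⊤  new=⊤  stable

Least fixpoint reached:
  node 0: ⊤
  node 1: ⊤
  node 2: ⊤
  node 3: ⊤
  node 4: ⊤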